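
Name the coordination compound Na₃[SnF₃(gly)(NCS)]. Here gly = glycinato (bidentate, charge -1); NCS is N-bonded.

The 3 sodium counter-ions carry a total charge of +3, so each complex ion is 3−.
Ligand charges: 1×glycinato (-1 each), 1×isothiocyanato (-1 each), 3×fluoro (-1 each); total -5. So Sn + (-5) = 3−, giving Sn = +2.
Ligands are named alphabetically: fluoro before glycinato before isothiocyanato.
The complex ion is anionic, so tin takes the -ate form stannate(II).

sodium trifluoro(glycinato)isothiocyanatostannate(II)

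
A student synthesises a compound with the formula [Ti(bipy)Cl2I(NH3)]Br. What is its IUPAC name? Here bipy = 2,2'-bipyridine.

The 1 bromide counter-ion carries a total charge of -1, so each complex ion is 1+.
Ligand charges: 1×2,2'-bipyridine (neutral), 1×ammine (neutral), 2×chloro (-1 each), 1×iodo (-1 each); total -3. So Ti + (-3) = 1+, giving Ti = +4.
Ligands are named alphabetically: ammine before bipyridine before chloro before iodo.

ammine(2,2'-bipyridine)dichloroiodotitanium(IV) bromide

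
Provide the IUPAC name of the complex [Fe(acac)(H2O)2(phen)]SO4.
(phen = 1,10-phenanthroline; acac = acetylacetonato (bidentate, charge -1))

(acetylacetonato)diaqua(1,10-phenanthroline)iron(III) sulfate

The 1 sulfate counter-ion carries a total charge of -2, so each complex ion is 2+.
Ligand charges: 1×1,10-phenanthroline (neutral), 1×acetylacetonato (-1 each), 2×aqua (neutral); total -1. So Fe + (-1) = 2+, giving Fe = +3.
Ligands are named alphabetically: acetylacetonato before aqua before phenanthroline.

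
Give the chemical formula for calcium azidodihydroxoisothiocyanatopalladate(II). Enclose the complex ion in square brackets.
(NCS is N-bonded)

Ca[Pd(N3)(NCS)(OH)2]

Ligands: 1 isothiocyanato (NCS, -1), 1 azido (N3, -1), 2 hydroxo (OH, -1). Ligand charge sum = -4.
With Pd in oxidation state +2, the complex ion is [Pd...]^2−.
Charge balance with calcium (+2) requires 1 complex ion per 1 calcium.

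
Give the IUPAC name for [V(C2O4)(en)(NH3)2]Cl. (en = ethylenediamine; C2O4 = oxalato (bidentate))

diammine(ethylenediamine)oxalatovanadium(III) chloride

The 1 chloride counter-ion carries a total charge of -1, so each complex ion is 1+.
Ligand charges: 1×ethylenediamine (neutral), 1×oxalato (-2 each), 2×ammine (neutral); total -2. So V + (-2) = 1+, giving V = +3.
Ligands are named alphabetically: ammine before ethylenediamine before oxalato.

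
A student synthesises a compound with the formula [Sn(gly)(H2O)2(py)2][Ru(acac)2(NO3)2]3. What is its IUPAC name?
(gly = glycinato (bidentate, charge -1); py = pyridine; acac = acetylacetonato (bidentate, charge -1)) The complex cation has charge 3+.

diaqua(glycinato)bis(pyridine)tin(IV) bis(acetylacetonato)dinitratoruthenate(III)

Both ions are complex: the cation is named first with the plain metal name, the anion second with the -ate form; each ion's ligands are alphabetised independently.
The complex cation is given as 3+; its ligand charges sum to -1, so Sn = +4.
With 3 anions per cation, each anion must be 3/3 = 1−.
Anion: ligand charges sum to -4; for the ion to be 1−, Ru = +3.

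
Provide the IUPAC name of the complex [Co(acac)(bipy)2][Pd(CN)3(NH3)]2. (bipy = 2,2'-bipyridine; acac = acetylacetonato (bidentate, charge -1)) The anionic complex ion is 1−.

(acetylacetonato)bis(2,2'-bipyridine)cobalt(III) amminetricyanopalladate(II)

Both ions are complex: the cation is named first with the plain metal name, the anion second with the -ate form; each ion's ligands are alphabetised independently.
The complex anion is given as 1−; its ligand charges sum to -3, so Pd = +2.
With 2 anions per cation, the cation must be 2×1 = 2+.
Cation: ligand charges sum to -1; for the ion to be 2+, Co = +3.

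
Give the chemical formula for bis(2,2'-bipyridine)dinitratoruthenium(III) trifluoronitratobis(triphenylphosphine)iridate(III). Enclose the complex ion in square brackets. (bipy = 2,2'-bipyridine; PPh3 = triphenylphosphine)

[Ru(bipy)2(NO3)2][IrF3(NO3)(PPh3)2]

Cation [Ru…]: ligand charges -2, Ru(III) ⇒ ion charge 1+.
Anion [Ir…]: ligand charges -4, Ir(III) ⇒ ion charge 1−.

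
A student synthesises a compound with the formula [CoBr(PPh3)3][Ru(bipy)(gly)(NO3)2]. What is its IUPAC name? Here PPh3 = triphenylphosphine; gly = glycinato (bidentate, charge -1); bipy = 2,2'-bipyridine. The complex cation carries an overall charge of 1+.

bromotris(triphenylphosphine)cobalt(II) (2,2'-bipyridine)(glycinato)dinitratoruthenate(II)

Both ions are complex: the cation is named first with the plain metal name, the anion second with the -ate form; each ion's ligands are alphabetised independently.
The complex cation is given as 1+; its ligand charges sum to -1, so Co = +2.
A 1:1 salt means the anion carries the equal and opposite charge, 1−.
Anion: ligand charges sum to -3; for the ion to be 1−, Ru = +2.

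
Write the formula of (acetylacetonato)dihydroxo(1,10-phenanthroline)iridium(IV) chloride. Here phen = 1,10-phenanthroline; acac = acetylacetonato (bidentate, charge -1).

Ligands: 1 1,10-phenanthroline (phen, neutral), 2 hydroxo (OH, -1), 1 acetylacetonato (acac, -1). Ligand charge sum = -3.
With Ir in oxidation state +4, the complex ion is [Ir...]^1+.
Charge balance with chloride (-1) requires 1 complex ion per 1 chloride.

[Ir(acac)(OH)2(phen)]Cl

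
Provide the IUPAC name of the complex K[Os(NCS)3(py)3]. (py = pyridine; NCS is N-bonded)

potassium triisothiocyanatotris(pyridine)osmate(II)

The 1 potassium counter-ion carries a total charge of +1, so each complex ion is 1−.
Ligand charges: 3×pyridine (neutral), 3×isothiocyanato (-1 each); total -3. So Os + (-3) = 1−, giving Os = +2.
Ligands are named alphabetically: isothiocyanato before pyridine.
The complex ion is anionic, so osmium takes the -ate form osmate(II).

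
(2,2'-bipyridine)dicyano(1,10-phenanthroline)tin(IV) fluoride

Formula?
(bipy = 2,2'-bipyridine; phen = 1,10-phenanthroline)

[Sn(bipy)(CN)2(phen)]F2

Ligands: 1 2,2'-bipyridine (bipy, neutral), 2 cyano (CN, -1), 1 1,10-phenanthroline (phen, neutral). Ligand charge sum = -2.
With Sn in oxidation state +4, the complex ion is [Sn...]^2+.
Charge balance with fluoride (-1) requires 1 complex ion per 2 fluoride.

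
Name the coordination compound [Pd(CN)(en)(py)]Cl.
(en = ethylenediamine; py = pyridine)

The 1 chloride counter-ion carries a total charge of -1, so each complex ion is 1+.
Ligand charges: 1×cyano (-1 each), 1×ethylenediamine (neutral), 1×pyridine (neutral); total -1. So Pd + (-1) = 1+, giving Pd = +2.
Ligands are named alphabetically: cyano before ethylenediamine before pyridine.

cyano(ethylenediamine)(pyridine)palladium(II) chloride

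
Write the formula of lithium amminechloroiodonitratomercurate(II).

Li[HgClI(NH3)(NO3)]

Ligands: 1 iodo (I, -1), 1 nitrato (NO3, -1), 1 ammine (NH3, neutral), 1 chloro (Cl, -1). Ligand charge sum = -3.
Charge balance with lithium (+1) requires 1 complex ion per 1 lithium.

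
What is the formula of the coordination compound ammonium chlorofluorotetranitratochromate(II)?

(NH4)4[CrClF(NO3)4]

Ligands: 1 fluoro (F, -1), 4 nitrato (NO3, -1), 1 chloro (Cl, -1). Ligand charge sum = -6.
With Cr in oxidation state +2, the complex ion is [Cr...]^4−.
Charge balance with ammonium (+1) requires 1 complex ion per 4 ammonium.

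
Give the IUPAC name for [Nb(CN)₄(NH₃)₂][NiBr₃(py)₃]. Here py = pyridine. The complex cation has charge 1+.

diamminetetracyanoniobium(V) tribromotris(pyridine)nickelate(II)

The complex cation is given as 1+; its ligand charges sum to -4, so Nb = +5.
A 1:1 salt means the anion carries the equal and opposite charge, 1−.
Anion: ligand charges sum to -3; for the ion to be 1−, Ni = +2.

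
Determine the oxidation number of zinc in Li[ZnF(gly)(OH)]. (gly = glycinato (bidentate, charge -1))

+2

1 lithium outside the brackets (+1 each) → the complex ion is 1−.
Ligand charges: 1×OH = -1; 1×F = -1; 1×gly = -1; sum -3.
Zn + (-3) = 1− ⇒ Zn is +2.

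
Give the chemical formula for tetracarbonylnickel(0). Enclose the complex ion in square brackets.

[Ni(CO)4]

Ligands: 4 carbonyl (CO, neutral). Ligand charge sum = 0.
With Ni in oxidation state 0, the complex ion is [Ni...].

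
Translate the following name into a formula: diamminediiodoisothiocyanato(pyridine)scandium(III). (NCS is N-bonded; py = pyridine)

Ligands: 2 ammine (NH3, neutral), 1 isothiocyanato (NCS, -1), 1 pyridine (py, neutral), 2 iodo (I, -1). Ligand charge sum = -3.
With Sc in oxidation state +3, the complex ion is [Sc...].

[ScI2(NCS)(NH3)2(py)]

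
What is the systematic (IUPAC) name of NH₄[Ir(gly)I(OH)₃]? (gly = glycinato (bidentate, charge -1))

ammonium (glycinato)trihydroxoiodoiridate(IV)

The 1 ammonium counter-ion carries a total charge of +1, so each complex ion is 1−.
Ligand charges: 1×glycinato (-1 each), 3×hydroxo (-1 each), 1×iodo (-1 each); total -5. So Ir + (-5) = 1−, giving Ir = +4.
The complex ion is anionic, so iridium takes the -ate form iridate(IV).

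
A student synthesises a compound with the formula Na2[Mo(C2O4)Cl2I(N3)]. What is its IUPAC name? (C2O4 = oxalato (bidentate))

The 2 sodium counter-ions carry a total charge of +2, so each complex ion is 2−.
Ligand charges: 1×azido (-1 each), 1×iodo (-1 each), 1×oxalato (-2 each), 2×chloro (-1 each); total -6. So Mo + (-6) = 2−, giving Mo = +4.
The complex ion is anionic, so molybdenum takes the -ate form molybdate(IV).

sodium azidodichloroiodooxalatomolybdate(IV)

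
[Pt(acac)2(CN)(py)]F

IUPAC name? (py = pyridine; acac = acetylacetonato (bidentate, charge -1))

bis(acetylacetonato)cyano(pyridine)platinum(IV) fluoride

The 1 fluoride counter-ion carries a total charge of -1, so each complex ion is 1+.
Ligand charges: 1×cyano (-1 each), 1×pyridine (neutral), 2×acetylacetonato (-1 each); total -3. So Pt + (-3) = 1+, giving Pt = +4.
Ligands are named alphabetically: acetylacetonato before cyano before pyridine.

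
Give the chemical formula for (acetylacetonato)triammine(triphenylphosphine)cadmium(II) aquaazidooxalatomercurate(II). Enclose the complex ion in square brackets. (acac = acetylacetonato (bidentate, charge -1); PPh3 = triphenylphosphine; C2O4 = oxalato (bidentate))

[Cd(acac)(NH3)3(PPh3)][Hg(C2O4)(H2O)(N3)]

Cation [Cd…]: ligand charges -1, Cd(II) ⇒ ion charge 1+.
Anion [Hg…]: ligand charges -3, Hg(II) ⇒ ion charge 1−.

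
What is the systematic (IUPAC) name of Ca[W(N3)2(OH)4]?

The 1 calcium counter-ion carries a total charge of +2, so each complex ion is 2−.
Ligand charges: 4×hydroxo (-1 each), 2×azido (-1 each); total -6. So W + (-6) = 2−, giving W = +4.
Ligands are named alphabetically: azido before hydroxo.
The complex ion is anionic, so tungsten takes the -ate form tungstate(IV).

calcium diazidotetrahydroxotungstate(IV)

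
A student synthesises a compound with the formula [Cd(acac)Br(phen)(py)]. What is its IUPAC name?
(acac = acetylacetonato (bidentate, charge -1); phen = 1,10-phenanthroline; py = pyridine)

(acetylacetonato)bromo(1,10-phenanthroline)(pyridine)cadmium(II)

There is no counter-ion, so the complex is neutral overall.
Ligand charges: 1×bromo (-1 each), 1×acetylacetonato (-1 each), 1×1,10-phenanthroline (neutral), 1×pyridine (neutral); total -2. So Cd + (-2) = 0, giving Cd = +2.
Ligands are named alphabetically: acetylacetonato before bromo before phenanthroline before pyridine.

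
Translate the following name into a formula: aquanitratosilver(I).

[Ag(H2O)(NO3)]

Ligands: 1 nitrato (NO3, -1), 1 aqua (H2O, neutral). Ligand charge sum = -1.
With Ag in oxidation state +1, the complex ion is [Ag...].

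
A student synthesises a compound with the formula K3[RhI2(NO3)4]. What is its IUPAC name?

potassium diiodotetranitratorhodate(III)

The 3 potassium counter-ions carry a total charge of +3, so each complex ion is 3−.
Ligand charges: 4×nitrato (-1 each), 2×iodo (-1 each); total -6. So Rh + (-6) = 3−, giving Rh = +3.
The complex ion is anionic, so rhodium takes the -ate form rhodate(III).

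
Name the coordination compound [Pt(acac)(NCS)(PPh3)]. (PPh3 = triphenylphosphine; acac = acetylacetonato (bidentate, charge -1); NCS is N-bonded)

There is no counter-ion, so the complex is neutral overall.
Ligand charges: 1×triphenylphosphine (neutral), 1×acetylacetonato (-1 each), 1×isothiocyanato (-1 each); total -2. So Pt + (-2) = 0, giving Pt = +2.
Ligands are named alphabetically: acetylacetonato before isothiocyanato before triphenylphosphine.

(acetylacetonato)isothiocyanato(triphenylphosphine)platinum(II)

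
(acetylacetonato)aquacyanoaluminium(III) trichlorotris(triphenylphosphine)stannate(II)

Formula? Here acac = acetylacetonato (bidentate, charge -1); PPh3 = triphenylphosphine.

[Al(acac)(CN)(H2O)][SnCl3(PPh3)3]

Cation [Al…]: ligand charges -2, Al(III) ⇒ ion charge 1+.
Anion [Sn…]: ligand charges -3, Sn(II) ⇒ ion charge 1−.
One 1+ cation balances one 1− anion.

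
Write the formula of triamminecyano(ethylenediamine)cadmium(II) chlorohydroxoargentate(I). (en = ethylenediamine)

Cation [Cd…]: ligand charges -1, Cd(II) ⇒ ion charge 1+.
Anion [Ag…]: ligand charges -2, Ag(I) ⇒ ion charge 1−.
One 1+ cation balances one 1− anion.

[Cd(CN)(en)(NH3)3][AgCl(OH)]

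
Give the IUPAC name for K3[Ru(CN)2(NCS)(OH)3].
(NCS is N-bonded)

potassium dicyanotrihydroxoisothiocyanatoruthenate(III)

The 3 potassium counter-ions carry a total charge of +3, so each complex ion is 3−.
Ligand charges: 1×isothiocyanato (-1 each), 2×cyano (-1 each), 3×hydroxo (-1 each); total -6. So Ru + (-6) = 3−, giving Ru = +3.
The complex ion is anionic, so ruthenium takes the -ate form ruthenate(III).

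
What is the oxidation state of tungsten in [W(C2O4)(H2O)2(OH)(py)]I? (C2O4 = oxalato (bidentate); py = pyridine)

1 iodide outside the brackets (-1 each) → the complex ion is 1+.
Ligand charges: 1×C2O4 = -2; 2×H2O neutral; 1×OH = -1; 1×py neutral; sum -3.
W + (-3) = 1+ ⇒ W is +4.

+4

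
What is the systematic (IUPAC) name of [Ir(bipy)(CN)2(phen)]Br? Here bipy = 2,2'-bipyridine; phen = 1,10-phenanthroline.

The 1 bromide counter-ion carries a total charge of -1, so each complex ion is 1+.
Ligand charges: 1×2,2'-bipyridine (neutral), 2×cyano (-1 each), 1×1,10-phenanthroline (neutral); total -2. So Ir + (-2) = 1+, giving Ir = +3.
Ligands are named alphabetically: bipyridine before cyano before phenanthroline.

(2,2'-bipyridine)dicyano(1,10-phenanthroline)iridium(III) bromide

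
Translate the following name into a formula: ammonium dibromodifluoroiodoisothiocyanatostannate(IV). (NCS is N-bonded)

Ligands: 1 isothiocyanato (NCS, -1), 2 fluoro (F, -1), 1 iodo (I, -1), 2 bromo (Br, -1). Ligand charge sum = -6.
With Sn in oxidation state +4, the complex ion is [Sn...]^2−.
Charge balance with ammonium (+1) requires 1 complex ion per 2 ammonium.

(NH4)2[SnBr2F2I(NCS)]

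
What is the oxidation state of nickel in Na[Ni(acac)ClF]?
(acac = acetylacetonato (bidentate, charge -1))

+2

1 sodium outside the brackets (+1 each) → the complex ion is 1−.
Ligand charges: 1×Cl = -1; 1×acac = -1; 1×F = -1; sum -3.
Ni + (-3) = 1− ⇒ Ni is +2.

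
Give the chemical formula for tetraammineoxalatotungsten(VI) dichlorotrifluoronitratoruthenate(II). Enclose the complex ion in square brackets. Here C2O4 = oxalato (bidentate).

[W(C2O4)(NH3)4][RuCl2F3(NO3)]

Cation [W…]: ligand charges -2, W(VI) ⇒ ion charge 4+.
Anion [Ru…]: ligand charges -6, Ru(II) ⇒ ion charge 4−.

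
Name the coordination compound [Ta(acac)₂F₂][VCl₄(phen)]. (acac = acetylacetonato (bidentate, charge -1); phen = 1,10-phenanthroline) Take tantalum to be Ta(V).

Both ions are complex: the cation is named first with the plain metal name, the anion second with the -ate form; each ion's ligands are alphabetised independently.
Ta is given as +5; the cation's ligand charges sum to -4, so the complex cation is 1+.
A 1:1 salt means the anion carries the equal and opposite charge, 1−.
Anion: ligand charges sum to -4; for the ion to be 1−, V = +3.

bis(acetylacetonato)difluorotantalum(V) tetrachloro(1,10-phenanthroline)vanadate(III)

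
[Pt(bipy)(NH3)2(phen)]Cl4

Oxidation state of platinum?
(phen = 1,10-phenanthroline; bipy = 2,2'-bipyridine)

4 chloride outside the brackets (-1 each) → the complex ion is 4+.
Ligand charges: 1×phen neutral; 2×NH3 neutral; 1×bipy neutral; sum 0.
Pt + (0) = 4+ ⇒ Pt is +4.

+4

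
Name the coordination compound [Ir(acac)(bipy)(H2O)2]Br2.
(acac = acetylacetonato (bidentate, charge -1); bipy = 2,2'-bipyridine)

The 2 bromide counter-ions carry a total charge of -2, so each complex ion is 2+.
Ligand charges: 1×acetylacetonato (-1 each), 2×aqua (neutral), 1×2,2'-bipyridine (neutral); total -1. So Ir + (-1) = 2+, giving Ir = +3.
Ligands are named alphabetically: acetylacetonato before aqua before bipyridine.

(acetylacetonato)diaqua(2,2'-bipyridine)iridium(III) bromide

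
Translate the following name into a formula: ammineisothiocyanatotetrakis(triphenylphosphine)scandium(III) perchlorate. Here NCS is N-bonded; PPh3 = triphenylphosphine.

[Sc(NCS)(NH3)(PPh3)4](ClO4)2

Ligands: 1 ammine (NH3, neutral), 1 isothiocyanato (NCS, -1), 4 triphenylphosphine (PPh3, neutral). Ligand charge sum = -1.
With Sc in oxidation state +3, the complex ion is [Sc...]^2+.
Charge balance with perchlorate (-1) requires 1 complex ion per 2 perchlorate.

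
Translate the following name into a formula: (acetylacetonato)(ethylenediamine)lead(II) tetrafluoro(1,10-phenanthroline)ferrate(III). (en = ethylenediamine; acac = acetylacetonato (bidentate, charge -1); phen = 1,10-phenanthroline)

Cation [Pb…]: ligand charges -1, Pb(II) ⇒ ion charge 1+.
Anion [Fe…]: ligand charges -4, Fe(III) ⇒ ion charge 1−.
One 1+ cation balances one 1− anion.

[Pb(acac)(en)][FeF4(phen)]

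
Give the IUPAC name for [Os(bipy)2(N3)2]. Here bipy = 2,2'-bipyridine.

diazidobis(2,2'-bipyridine)osmium(II)

There is no counter-ion, so the complex is neutral overall.
Ligand charges: 2×azido (-1 each), 2×2,2'-bipyridine (neutral); total -2. So Os + (-2) = 0, giving Os = +2.
Ligands are named alphabetically: azido before bipyridine.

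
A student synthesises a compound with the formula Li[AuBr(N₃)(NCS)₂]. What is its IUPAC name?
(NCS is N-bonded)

The 1 lithium counter-ion carries a total charge of +1, so each complex ion is 1−.
Ligand charges: 1×bromo (-1 each), 1×azido (-1 each), 2×isothiocyanato (-1 each); total -4. So Au + (-4) = 1−, giving Au = +3.
Ligands are named alphabetically: azido before bromo before isothiocyanato.
The complex ion is anionic, so gold takes the -ate form aurate(III).

lithium azidobromodiisothiocyanatoaurate(III)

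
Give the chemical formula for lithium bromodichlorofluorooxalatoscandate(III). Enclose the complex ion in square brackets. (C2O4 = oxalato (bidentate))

Li3[ScBr(C2O4)Cl2F]

Ligands: 2 chloro (Cl, -1), 1 bromo (Br, -1), 1 oxalato (C2O4, -2), 1 fluoro (F, -1). Ligand charge sum = -6.
With Sc in oxidation state +3, the complex ion is [Sc...]^3−.
Charge balance with lithium (+1) requires 1 complex ion per 3 lithium.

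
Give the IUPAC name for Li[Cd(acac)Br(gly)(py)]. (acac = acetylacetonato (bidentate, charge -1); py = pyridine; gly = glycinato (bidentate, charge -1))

lithium (acetylacetonato)bromo(glycinato)(pyridine)cadmate(II)

The 1 lithium counter-ion carries a total charge of +1, so each complex ion is 1−.
Ligand charges: 1×acetylacetonato (-1 each), 1×pyridine (neutral), 1×glycinato (-1 each), 1×bromo (-1 each); total -3. So Cd + (-3) = 1−, giving Cd = +2.
Ligands are named alphabetically: acetylacetonato before bromo before glycinato before pyridine.
The complex ion is anionic, so cadmium takes the -ate form cadmate(II).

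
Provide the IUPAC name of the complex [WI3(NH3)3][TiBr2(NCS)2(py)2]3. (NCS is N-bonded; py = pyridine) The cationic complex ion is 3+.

triamminetriiodotungsten(VI) dibromodiisothiocyanatobis(pyridine)titanate(III)

The complex cation is given as 3+; its ligand charges sum to -3, so W = +6.
With 3 anions per cation, each anion must be 3/3 = 1−.
Anion: ligand charges sum to -4; for the ion to be 1−, Ti = +3.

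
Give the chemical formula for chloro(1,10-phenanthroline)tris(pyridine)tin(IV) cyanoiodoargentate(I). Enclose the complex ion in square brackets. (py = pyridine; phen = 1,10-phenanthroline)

Cation [Sn…]: ligand charges -1, Sn(IV) ⇒ ion charge 3+.
Anion [Ag…]: ligand charges -2, Ag(I) ⇒ ion charge 1−.
One 3+ cation requires 3 of the 1− anion.

[SnCl(phen)(py)3][Ag(CN)I]3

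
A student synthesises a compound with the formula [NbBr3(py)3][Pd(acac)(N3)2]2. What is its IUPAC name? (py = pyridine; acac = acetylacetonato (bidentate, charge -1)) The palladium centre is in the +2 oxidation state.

Pd is given as +2; the anion's ligand charges sum to -3, so the complex anion is 1−.
With 2 anions per cation, the cation must be 2×1 = 2+.
Cation: ligand charges sum to -3; for the ion to be 2+, Nb = +5.

tribromotris(pyridine)niobium(V) (acetylacetonato)diazidopalladate(II)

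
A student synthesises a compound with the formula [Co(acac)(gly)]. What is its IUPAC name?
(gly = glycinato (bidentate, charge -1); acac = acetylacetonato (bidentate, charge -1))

(acetylacetonato)(glycinato)cobalt(II)

There is no counter-ion, so the complex is neutral overall.
Ligand charges: 1×glycinato (-1 each), 1×acetylacetonato (-1 each); total -2. So Co + (-2) = 0, giving Co = +2.
Ligands are named alphabetically: acetylacetonato before glycinato.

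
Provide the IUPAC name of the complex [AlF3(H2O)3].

triaquatrifluoroaluminium(III)

There is no counter-ion, so the complex is neutral overall.
Ligand charges: 3×aqua (neutral), 3×fluoro (-1 each); total -3. So Al + (-3) = 0, giving Al = +3.
Ligands are named alphabetically: aqua before fluoro.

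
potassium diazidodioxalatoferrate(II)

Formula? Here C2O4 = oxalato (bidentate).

Ligands: 2 azido (N3, -1), 2 oxalato (C2O4, -2). Ligand charge sum = -6.
With Fe in oxidation state +2, the complex ion is [Fe...]^4−.
Charge balance with potassium (+1) requires 1 complex ion per 4 potassium.

K4[Fe(C2O4)2(N3)2]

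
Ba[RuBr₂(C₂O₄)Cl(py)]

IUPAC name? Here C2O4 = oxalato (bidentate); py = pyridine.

barium dibromochlorooxalato(pyridine)ruthenate(III)

The 1 barium counter-ion carries a total charge of +2, so each complex ion is 2−.
Ligand charges: 2×bromo (-1 each), 1×chloro (-1 each), 1×oxalato (-2 each), 1×pyridine (neutral); total -5. So Ru + (-5) = 2−, giving Ru = +3.
Ligands are named alphabetically: bromo before chloro before oxalato before pyridine.
The complex ion is anionic, so ruthenium takes the -ate form ruthenate(III).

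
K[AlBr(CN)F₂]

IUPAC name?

potassium bromocyanodifluoroaluminate(III)

The 1 potassium counter-ion carries a total charge of +1, so each complex ion is 1−.
Ligand charges: 1×bromo (-1 each), 2×fluoro (-1 each), 1×cyano (-1 each); total -4. So Al + (-4) = 1−, giving Al = +3.
Ligands are named alphabetically: bromo before cyano before fluoro.
The complex ion is anionic, so aluminium takes the -ate form aluminate(III).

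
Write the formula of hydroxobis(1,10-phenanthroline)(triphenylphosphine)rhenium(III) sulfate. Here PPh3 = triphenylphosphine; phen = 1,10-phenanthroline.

[Re(OH)(phen)2(PPh3)]SO4

Ligands: 1 triphenylphosphine (PPh3, neutral), 2 1,10-phenanthroline (phen, neutral), 1 hydroxo (OH, -1). Ligand charge sum = -1.
With Re in oxidation state +3, the complex ion is [Re...]^2+.
Charge balance with sulfate (-2) requires 1 complex ion per 1 sulfate.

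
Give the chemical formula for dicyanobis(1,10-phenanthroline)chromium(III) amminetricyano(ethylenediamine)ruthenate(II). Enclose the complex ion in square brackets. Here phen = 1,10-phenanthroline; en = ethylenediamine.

Cation [Cr…]: ligand charges -2, Cr(III) ⇒ ion charge 1+.
Anion [Ru…]: ligand charges -3, Ru(II) ⇒ ion charge 1−.
One 1+ cation balances one 1− anion.

[Cr(CN)2(phen)2][Ru(CN)3(en)(NH3)]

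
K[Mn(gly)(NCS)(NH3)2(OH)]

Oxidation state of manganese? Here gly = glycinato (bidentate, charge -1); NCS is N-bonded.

+2

1 potassium outside the brackets (+1 each) → the complex ion is 1−.
Ligand charges: 1×gly = -1; 1×NCS = -1; 2×NH3 neutral; 1×OH = -1; sum -3.
Mn + (-3) = 1− ⇒ Mn is +2.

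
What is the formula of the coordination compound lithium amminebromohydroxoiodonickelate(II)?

Ligands: 1 hydroxo (OH, -1), 1 iodo (I, -1), 1 bromo (Br, -1), 1 ammine (NH3, neutral). Ligand charge sum = -3.
With Ni in oxidation state +2, the complex ion is [Ni...]^1−.
Charge balance with lithium (+1) requires 1 complex ion per 1 lithium.

Li[NiBrI(NH3)(OH)]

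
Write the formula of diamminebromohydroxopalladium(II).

Ligands: 1 hydroxo (OH, -1), 1 bromo (Br, -1), 2 ammine (NH3, neutral). Ligand charge sum = -2.
With Pd in oxidation state +2, the complex ion is [Pd...].

[PdBr(NH3)2(OH)]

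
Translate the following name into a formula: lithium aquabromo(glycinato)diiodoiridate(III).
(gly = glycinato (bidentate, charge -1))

Ligands: 1 aqua (H2O, neutral), 1 bromo (Br, -1), 2 iodo (I, -1), 1 glycinato (gly, -1). Ligand charge sum = -4.
With Ir in oxidation state +3, the complex ion is [Ir...]^1−.
Charge balance with lithium (+1) requires 1 complex ion per 1 lithium.

Li[IrBr(gly)(H2O)I2]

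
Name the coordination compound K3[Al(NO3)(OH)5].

potassium pentahydroxonitratoaluminate(III)

The 3 potassium counter-ions carry a total charge of +3, so each complex ion is 3−.
Ligand charges: 1×nitrato (-1 each), 5×hydroxo (-1 each); total -6. So Al + (-6) = 3−, giving Al = +3.
Ligands are named alphabetically: hydroxo before nitrato.
The complex ion is anionic, so aluminium takes the -ate form aluminate(III).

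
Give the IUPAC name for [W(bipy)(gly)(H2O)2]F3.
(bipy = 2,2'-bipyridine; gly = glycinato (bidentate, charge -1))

The 3 fluoride counter-ions carry a total charge of -3, so each complex ion is 3+.
Ligand charges: 1×2,2'-bipyridine (neutral), 2×aqua (neutral), 1×glycinato (-1 each); total -1. So W + (-1) = 3+, giving W = +4.
Ligands are named alphabetically: aqua before bipyridine before glycinato.

diaqua(2,2'-bipyridine)(glycinato)tungsten(IV) fluoride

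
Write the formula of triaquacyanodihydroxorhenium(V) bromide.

[Re(CN)(H2O)3(OH)2]Br2

Ligands: 2 hydroxo (OH, -1), 3 aqua (H2O, neutral), 1 cyano (CN, -1). Ligand charge sum = -3.
With Re in oxidation state +5, the complex ion is [Re...]^2+.
Charge balance with bromide (-1) requires 1 complex ion per 2 bromide.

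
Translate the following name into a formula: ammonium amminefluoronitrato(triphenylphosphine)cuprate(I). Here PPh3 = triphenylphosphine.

NH4[CuF(NH3)(NO3)(PPh3)]

Ligands: 1 nitrato (NO3, -1), 1 triphenylphosphine (PPh3, neutral), 1 ammine (NH3, neutral), 1 fluoro (F, -1). Ligand charge sum = -2.
With Cu in oxidation state +1, the complex ion is [Cu...]^1−.
Charge balance with ammonium (+1) requires 1 complex ion per 1 ammonium.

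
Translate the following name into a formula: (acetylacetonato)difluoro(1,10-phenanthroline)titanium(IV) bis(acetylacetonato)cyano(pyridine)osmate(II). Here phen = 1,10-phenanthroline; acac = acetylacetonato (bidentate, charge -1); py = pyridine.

[Ti(acac)F2(phen)][Os(acac)2(CN)(py)]

Cation [Ti…]: ligand charges -3, Ti(IV) ⇒ ion charge 1+.
Anion [Os…]: ligand charges -3, Os(II) ⇒ ion charge 1−.
One 1+ cation balances one 1− anion.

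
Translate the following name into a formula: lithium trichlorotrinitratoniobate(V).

Ligands: 3 nitrato (NO3, -1), 3 chloro (Cl, -1). Ligand charge sum = -6.
With Nb in oxidation state +5, the complex ion is [Nb...]^1−.
Charge balance with lithium (+1) requires 1 complex ion per 1 lithium.

Li[NbCl3(NO3)3]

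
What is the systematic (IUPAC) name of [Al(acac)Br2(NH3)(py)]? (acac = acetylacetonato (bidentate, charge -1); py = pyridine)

There is no counter-ion, so the complex is neutral overall.
Ligand charges: 1×acetylacetonato (-1 each), 2×bromo (-1 each), 1×ammine (neutral), 1×pyridine (neutral); total -3. So Al + (-3) = 0, giving Al = +3.
Ligands are named alphabetically: acetylacetonato before ammine before bromo before pyridine.

(acetylacetonato)amminedibromo(pyridine)aluminium(III)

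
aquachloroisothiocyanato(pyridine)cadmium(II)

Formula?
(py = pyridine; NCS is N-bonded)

Ligands: 1 aqua (H2O, neutral), 1 chloro (Cl, -1), 1 pyridine (py, neutral), 1 isothiocyanato (NCS, -1). Ligand charge sum = -2.
With Cd in oxidation state +2, the complex ion is [Cd...].

[CdCl(H2O)(NCS)(py)]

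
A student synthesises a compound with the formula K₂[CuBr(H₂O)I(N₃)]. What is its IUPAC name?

The 2 potassium counter-ions carry a total charge of +2, so each complex ion is 2−.
Ligand charges: 1×aqua (neutral), 1×azido (-1 each), 1×iodo (-1 each), 1×bromo (-1 each); total -3. So Cu + (-3) = 2−, giving Cu = +1.
The complex ion is anionic, so copper takes the -ate form cuprate(I).

potassium aquaazidobromoiodocuprate(I)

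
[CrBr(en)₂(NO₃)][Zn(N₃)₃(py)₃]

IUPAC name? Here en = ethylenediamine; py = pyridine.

bromobis(ethylenediamine)nitratochromium(III) triazidotris(pyridine)zincate(II)

Both ions are complex: the cation is named first with the plain metal name, the anion second with the -ate form; each ion's ligands are alphabetised independently.
Zinc is always +2 in its complexes; the anion's ligand charges sum to -3, so the complex anion is 1−.
A 1:1 salt means the cation carries the equal and opposite charge, 1+.
Cation: ligand charges sum to -2; for the ion to be 1+, Cr = +3.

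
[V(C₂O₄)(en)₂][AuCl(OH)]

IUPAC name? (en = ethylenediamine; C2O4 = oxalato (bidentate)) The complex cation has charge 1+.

Both ions are complex: the cation is named first with the plain metal name, the anion second with the -ate form; each ion's ligands are alphabetised independently.
The complex cation is given as 1+; its ligand charges sum to -2, so V = +3.
A 1:1 salt means the anion carries the equal and opposite charge, 1−.
Anion: ligand charges sum to -2; for the ion to be 1−, Au = +1.

bis(ethylenediamine)oxalatovanadium(III) chlorohydroxoaurate(I)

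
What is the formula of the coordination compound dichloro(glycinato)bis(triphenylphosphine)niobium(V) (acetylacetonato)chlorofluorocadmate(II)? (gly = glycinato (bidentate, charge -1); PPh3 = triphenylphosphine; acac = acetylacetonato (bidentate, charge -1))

Cation [Nb…]: ligand charges -3, Nb(V) ⇒ ion charge 2+.
Anion [Cd…]: ligand charges -3, Cd(II) ⇒ ion charge 1−.
One 2+ cation requires 2 of the 1− anion.

[NbCl2(gly)(PPh3)2][Cd(acac)ClF]2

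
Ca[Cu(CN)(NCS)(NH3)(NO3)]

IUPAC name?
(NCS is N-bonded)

The 1 calcium counter-ion carries a total charge of +2, so each complex ion is 2−.
Ligand charges: 1×isothiocyanato (-1 each), 1×ammine (neutral), 1×cyano (-1 each), 1×nitrato (-1 each); total -3. So Cu + (-3) = 2−, giving Cu = +1.
Ligands are named alphabetically: ammine before cyano before isothiocyanato before nitrato.
The complex ion is anionic, so copper takes the -ate form cuprate(I).

calcium amminecyanoisothiocyanatonitratocuprate(I)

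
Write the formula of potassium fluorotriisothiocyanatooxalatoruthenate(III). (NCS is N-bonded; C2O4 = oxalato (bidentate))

K3[Ru(C2O4)F(NCS)3]

Ligands: 1 fluoro (F, -1), 3 isothiocyanato (NCS, -1), 1 oxalato (C2O4, -2). Ligand charge sum = -6.
With Ru in oxidation state +3, the complex ion is [Ru...]^3−.
Charge balance with potassium (+1) requires 1 complex ion per 3 potassium.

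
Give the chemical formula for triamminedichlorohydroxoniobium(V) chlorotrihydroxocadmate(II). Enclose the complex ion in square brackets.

Cation [Nb…]: ligand charges -3, Nb(V) ⇒ ion charge 2+.
Anion [Cd…]: ligand charges -4, Cd(II) ⇒ ion charge 2−.
One 2+ cation balances one 2− anion.

[NbCl2(NH3)3(OH)][CdCl(OH)3]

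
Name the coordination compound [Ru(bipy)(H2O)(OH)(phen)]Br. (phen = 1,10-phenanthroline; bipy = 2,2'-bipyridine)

The 1 bromide counter-ion carries a total charge of -1, so each complex ion is 1+.
Ligand charges: 1×1,10-phenanthroline (neutral), 1×aqua (neutral), 1×2,2'-bipyridine (neutral), 1×hydroxo (-1 each); total -1. So Ru + (-1) = 1+, giving Ru = +2.
Ligands are named alphabetically: aqua before bipyridine before hydroxo before phenanthroline.

aqua(2,2'-bipyridine)hydroxo(1,10-phenanthroline)ruthenium(II) bromide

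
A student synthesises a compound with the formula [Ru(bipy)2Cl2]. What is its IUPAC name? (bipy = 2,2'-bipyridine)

There is no counter-ion, so the complex is neutral overall.
Ligand charges: 2×chloro (-1 each), 2×2,2'-bipyridine (neutral); total -2. So Ru + (-2) = 0, giving Ru = +2.
Ligands are named alphabetically: bipyridine before chloro.

bis(2,2'-bipyridine)dichlororuthenium(II)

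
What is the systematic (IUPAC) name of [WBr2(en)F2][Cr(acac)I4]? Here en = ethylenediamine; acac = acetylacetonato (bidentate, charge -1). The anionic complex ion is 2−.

The complex anion is given as 2−; its ligand charges sum to -5, so Cr = +3.
A 1:1 salt means the cation carries the equal and opposite charge, 2+.
Cation: ligand charges sum to -4; for the ion to be 2+, W = +6.

dibromo(ethylenediamine)difluorotungsten(VI) (acetylacetonato)tetraiodochromate(III)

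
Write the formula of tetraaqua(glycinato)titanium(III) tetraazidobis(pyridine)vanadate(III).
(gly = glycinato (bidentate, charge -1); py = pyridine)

[Ti(gly)(H2O)4][V(N3)4(py)2]2

Cation [Ti…]: ligand charges -1, Ti(III) ⇒ ion charge 2+.
Anion [V…]: ligand charges -4, V(III) ⇒ ion charge 1−.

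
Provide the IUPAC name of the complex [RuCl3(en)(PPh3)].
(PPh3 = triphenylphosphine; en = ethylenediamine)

There is no counter-ion, so the complex is neutral overall.
Ligand charges: 1×triphenylphosphine (neutral), 1×ethylenediamine (neutral), 3×chloro (-1 each); total -3. So Ru + (-3) = 0, giving Ru = +3.
Ligands are named alphabetically: chloro before ethylenediamine before triphenylphosphine.

trichloro(ethylenediamine)(triphenylphosphine)ruthenium(III)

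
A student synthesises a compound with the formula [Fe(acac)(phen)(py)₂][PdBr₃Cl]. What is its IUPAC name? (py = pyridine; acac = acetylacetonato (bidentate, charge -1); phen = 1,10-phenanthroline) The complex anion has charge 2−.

(acetylacetonato)(1,10-phenanthroline)bis(pyridine)iron(III) tribromochloropalladate(II)

The complex anion is given as 2−; its ligand charges sum to -4, so Pd = +2.
A 1:1 salt means the cation carries the equal and opposite charge, 2+.
Cation: ligand charges sum to -1; for the ion to be 2+, Fe = +3.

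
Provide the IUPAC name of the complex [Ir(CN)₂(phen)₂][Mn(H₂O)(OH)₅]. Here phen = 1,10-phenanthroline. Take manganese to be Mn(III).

Both ions are complex: the cation is named first with the plain metal name, the anion second with the -ate form; each ion's ligands are alphabetised independently.
Mn is given as +3; the anion's ligand charges sum to -5, so the complex anion is 2−.
A 1:1 salt means the cation carries the equal and opposite charge, 2+.
Cation: ligand charges sum to -2; for the ion to be 2+, Ir = +4.

dicyanobis(1,10-phenanthroline)iridium(IV) aquapentahydroxomanganate(III)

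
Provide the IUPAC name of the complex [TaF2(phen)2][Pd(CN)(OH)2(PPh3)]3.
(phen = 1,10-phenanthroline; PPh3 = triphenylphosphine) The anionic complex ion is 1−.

difluorobis(1,10-phenanthroline)tantalum(V) cyanodihydroxo(triphenylphosphine)palladate(II)

Both ions are complex: the cation is named first with the plain metal name, the anion second with the -ate form; each ion's ligands are alphabetised independently.
The complex anion is given as 1−; its ligand charges sum to -3, so Pd = +2.
With 3 anions per cation, the cation must be 3×1 = 3+.
Cation: ligand charges sum to -2; for the ion to be 3+, Ta = +5.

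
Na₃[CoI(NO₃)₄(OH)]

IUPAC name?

The 3 sodium counter-ions carry a total charge of +3, so each complex ion is 3−.
Ligand charges: 1×hydroxo (-1 each), 4×nitrato (-1 each), 1×iodo (-1 each); total -6. So Co + (-6) = 3−, giving Co = +3.
Ligands are named alphabetically: hydroxo before iodo before nitrato.
The complex ion is anionic, so cobalt takes the -ate form cobaltate(III).

sodium hydroxoiodotetranitratocobaltate(III)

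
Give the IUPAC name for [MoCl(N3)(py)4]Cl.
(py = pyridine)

azidochlorotetrakis(pyridine)molybdenum(III) chloride

The 1 chloride counter-ion carries a total charge of -1, so each complex ion is 1+.
Ligand charges: 1×chloro (-1 each), 1×azido (-1 each), 4×pyridine (neutral); total -2. So Mo + (-2) = 1+, giving Mo = +3.
Ligands are named alphabetically: azido before chloro before pyridine.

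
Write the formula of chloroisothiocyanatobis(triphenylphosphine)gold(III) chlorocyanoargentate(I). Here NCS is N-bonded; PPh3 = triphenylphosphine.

Cation [Au…]: ligand charges -2, Au(III) ⇒ ion charge 1+.
Anion [Ag…]: ligand charges -2, Ag(I) ⇒ ion charge 1−.
One 1+ cation balances one 1− anion.

[AuCl(NCS)(PPh3)2][AgCl(CN)]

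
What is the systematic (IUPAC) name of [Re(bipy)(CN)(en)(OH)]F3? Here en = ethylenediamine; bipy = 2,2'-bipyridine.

(2,2'-bipyridine)cyano(ethylenediamine)hydroxorhenium(V) fluoride

The 3 fluoride counter-ions carry a total charge of -3, so each complex ion is 3+.
Ligand charges: 1×cyano (-1 each), 1×hydroxo (-1 each), 1×ethylenediamine (neutral), 1×2,2'-bipyridine (neutral); total -2. So Re + (-2) = 3+, giving Re = +5.
Ligands are named alphabetically: bipyridine before cyano before ethylenediamine before hydroxo.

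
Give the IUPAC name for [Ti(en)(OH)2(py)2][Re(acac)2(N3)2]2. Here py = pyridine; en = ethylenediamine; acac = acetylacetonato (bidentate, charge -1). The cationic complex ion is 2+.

(ethylenediamine)dihydroxobis(pyridine)titanium(IV) bis(acetylacetonato)diazidorhenate(III)

Both ions are complex: the cation is named first with the plain metal name, the anion second with the -ate form; each ion's ligands are alphabetised independently.
The complex cation is given as 2+; its ligand charges sum to -2, so Ti = +4.
With 2 anions per cation, each anion must be 2/2 = 1−.
Anion: ligand charges sum to -4; for the ion to be 1−, Re = +3.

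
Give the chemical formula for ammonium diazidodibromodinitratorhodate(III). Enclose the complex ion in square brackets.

Ligands: 2 bromo (Br, -1), 2 nitrato (NO3, -1), 2 azido (N3, -1). Ligand charge sum = -6.
With Rh in oxidation state +3, the complex ion is [Rh...]^3−.
Charge balance with ammonium (+1) requires 1 complex ion per 3 ammonium.

(NH4)3[RhBr2(N3)2(NO3)2]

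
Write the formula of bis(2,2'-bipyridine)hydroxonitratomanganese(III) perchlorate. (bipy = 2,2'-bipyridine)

[Mn(bipy)2(NO3)(OH)]ClO4

Ligands: 2 2,2'-bipyridine (bipy, neutral), 1 nitrato (NO3, -1), 1 hydroxo (OH, -1). Ligand charge sum = -2.
With Mn in oxidation state +3, the complex ion is [Mn...]^1+.
Charge balance with perchlorate (-1) requires 1 complex ion per 1 perchlorate.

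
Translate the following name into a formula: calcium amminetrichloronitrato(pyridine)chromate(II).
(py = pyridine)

Ligands: 1 nitrato (NO3, -1), 3 chloro (Cl, -1), 1 pyridine (py, neutral), 1 ammine (NH3, neutral). Ligand charge sum = -4.
With Cr in oxidation state +2, the complex ion is [Cr...]^2−.
Charge balance with calcium (+2) requires 1 complex ion per 1 calcium.

Ca[CrCl3(NH3)(NO3)(py)]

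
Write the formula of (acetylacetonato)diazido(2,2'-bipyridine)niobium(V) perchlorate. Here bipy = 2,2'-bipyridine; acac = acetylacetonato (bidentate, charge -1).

[Nb(acac)(bipy)(N3)2](ClO4)2

Ligands: 1 2,2'-bipyridine (bipy, neutral), 1 acetylacetonato (acac, -1), 2 azido (N3, -1). Ligand charge sum = -3.
With Nb in oxidation state +5, the complex ion is [Nb...]^2+.
Charge balance with perchlorate (-1) requires 1 complex ion per 2 perchlorate.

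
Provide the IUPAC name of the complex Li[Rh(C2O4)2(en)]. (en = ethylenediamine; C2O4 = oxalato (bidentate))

The 1 lithium counter-ion carries a total charge of +1, so each complex ion is 1−.
Ligand charges: 1×ethylenediamine (neutral), 2×oxalato (-2 each); total -4. So Rh + (-4) = 1−, giving Rh = +3.
The complex ion is anionic, so rhodium takes the -ate form rhodate(III).

lithium (ethylenediamine)dioxalatorhodate(III)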